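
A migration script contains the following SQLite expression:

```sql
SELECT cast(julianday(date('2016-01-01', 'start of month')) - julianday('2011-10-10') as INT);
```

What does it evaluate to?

1544

`start of month` rewinds 2016-01-01 to 2016-01-01.
21 days remain in October 2011 after the 10th (31 − 10).
Full months from November 2011 through December 2015 contribute their day counts.
Then 1 day into January 2016.
Total: 21 + 30 + 31 + 31 + 29 + 31 + 30 + 31 + 30 + 31 + 31 + 30 + 31 + 30 + 31 + 31 + 28 + 31 + 30 + 31 + 30 + 31 + 31 + 30 + 31 + 30 + 31 + 31 + 28 + 31 + 30 + 31 + 30 + 31 + 31 + 30 + 31 + 30 + 31 + 31 + 28 + 31 + 30 + 31 + 30 + 31 + 31 + 30 + 31 + 30 + 31 + 1 = 1544.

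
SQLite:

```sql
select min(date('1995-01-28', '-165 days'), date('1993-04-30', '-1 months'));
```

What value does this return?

1993-03-30

date('1995-01-28', '-165 days') → 1994-08-16.
date('1993-04-30', '-1 months') → 1993-03-30.
Earlier of the two is 1993-03-30.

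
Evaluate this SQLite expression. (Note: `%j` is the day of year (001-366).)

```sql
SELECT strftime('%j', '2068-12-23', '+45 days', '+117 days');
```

154

First apply '+45 days', '+117 days': 2068-12-23 → 2069-06-03.
Day-of-year for 2069-06-03: days since 2069-01-01 inclusive = 154, zero-padded to 154.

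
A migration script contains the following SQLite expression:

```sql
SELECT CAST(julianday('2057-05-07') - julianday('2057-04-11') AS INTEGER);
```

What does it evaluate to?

19 days remain in April 2057 after the 11th (30 − 11).
Then 7 days into May 2057.
Total: 19 + 7 = 26.

26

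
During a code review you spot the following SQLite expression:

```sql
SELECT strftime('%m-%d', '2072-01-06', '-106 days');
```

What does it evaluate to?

First apply '-106 days': 2072-01-06 → 2071-09-22.
`%m-%d` extracts the month-day: 09-22.

09-22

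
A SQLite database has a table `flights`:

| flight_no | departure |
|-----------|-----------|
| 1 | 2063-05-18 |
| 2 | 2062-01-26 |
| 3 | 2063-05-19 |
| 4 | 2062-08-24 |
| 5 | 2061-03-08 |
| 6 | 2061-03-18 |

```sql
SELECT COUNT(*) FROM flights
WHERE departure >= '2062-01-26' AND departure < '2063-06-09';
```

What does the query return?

4

Rows in [2062-01-26, 2063-06-09): 2063-05-18, 2062-01-26, 2063-05-19, 2062-08-24 → 4 rows.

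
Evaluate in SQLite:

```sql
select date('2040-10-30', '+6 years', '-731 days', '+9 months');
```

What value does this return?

Adding +6 years to 2040-10-30 gives 2046-10-30.
Applying '-731 days' to 2046-10-30: counting 731 days back gives 2044-10-29.
Adding +9 months to 2044-10-29 gives 2045-07-29.

2045-07-29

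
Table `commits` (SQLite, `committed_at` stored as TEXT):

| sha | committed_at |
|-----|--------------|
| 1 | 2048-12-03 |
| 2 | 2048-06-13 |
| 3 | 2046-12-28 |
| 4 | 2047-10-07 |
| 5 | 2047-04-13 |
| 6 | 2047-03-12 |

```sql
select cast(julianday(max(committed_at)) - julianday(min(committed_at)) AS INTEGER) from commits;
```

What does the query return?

706

MIN = 2046-12-28, MAX = 2048-12-03.
3 days remain in December 2046 after the 28th (31 − 28).
Full months from January 2047 through November 2048 contribute their day counts.
Then 3 days into December 2048.
Total: 3 + 31 + 28 + 31 + 30 + 31 + 30 + 31 + 31 + 30 + 31 + 30 + 31 + 31 + 29 + 31 + 30 + 31 + 30 + 31 + 31 + 30 + 31 + 30 + 3 = 706.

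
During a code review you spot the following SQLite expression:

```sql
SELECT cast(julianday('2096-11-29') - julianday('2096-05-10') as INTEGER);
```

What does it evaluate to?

203

21 days remain in May 2096 after the 10th (31 − 10).
June 2096: 30 days.
July 2096: 31 days.
August 2096: 31 days.
September 2096: 30 days.
October 2096: 31 days.
Then 29 days into November 2096.
Total: 21 + 30 + 31 + 31 + 30 + 31 + 29 = 203.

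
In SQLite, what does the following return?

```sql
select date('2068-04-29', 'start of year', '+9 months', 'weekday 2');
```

`start of year` rewinds 2068-04-29 to 2068-01-01.
Adding +9 months to 2068-01-01 gives 2068-10-01.
`weekday 2` advances to the next Tuesday; 2068-10-01 is a Monday, so it moves forward to 2068-10-02.

2068-10-02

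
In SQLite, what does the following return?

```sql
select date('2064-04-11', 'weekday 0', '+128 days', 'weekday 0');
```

`weekday 0` advances to the next Sunday; 2064-04-11 is a Friday, so it moves forward to 2064-04-13.
Applying '+128 days' to 2064-04-13: counting 128 days forward gives 2064-08-19.
`weekday 0` advances to the next Sunday; 2064-08-19 is a Tuesday, so it moves forward to 2064-08-24.

2064-08-24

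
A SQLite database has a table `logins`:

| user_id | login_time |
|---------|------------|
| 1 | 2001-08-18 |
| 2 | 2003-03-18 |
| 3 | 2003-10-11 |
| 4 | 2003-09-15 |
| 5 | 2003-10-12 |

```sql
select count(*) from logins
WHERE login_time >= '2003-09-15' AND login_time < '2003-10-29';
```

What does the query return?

3

Rows in [2003-09-15, 2003-10-29): 2003-10-11, 2003-09-15, 2003-10-12 → 3 rows.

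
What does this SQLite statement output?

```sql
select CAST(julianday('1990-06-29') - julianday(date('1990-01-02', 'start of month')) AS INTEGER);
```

179

`start of month` rewinds 1990-01-02 to 1990-01-01.
30 days remain in January 1990 after the 1st (31 − 1).
February 1990: 28 days.
March 1990: 31 days.
April 1990: 30 days.
May 1990: 31 days.
Then 29 days into June 1990.
Total: 30 + 28 + 31 + 30 + 31 + 29 = 179.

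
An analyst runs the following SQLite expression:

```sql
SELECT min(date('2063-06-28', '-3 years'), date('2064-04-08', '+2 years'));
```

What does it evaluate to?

2060-06-28

date('2063-06-28', '-3 years') → 2060-06-28.
date('2064-04-08', '+2 years') → 2066-04-08.
Earlier of the two is 2060-06-28.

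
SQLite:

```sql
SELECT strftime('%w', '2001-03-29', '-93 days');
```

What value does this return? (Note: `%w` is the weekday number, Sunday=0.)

First apply '-93 days': 2001-03-29 → 2000-12-26.
2000-12-26 is a Tuesday; with Sunday=0 that is 2.

2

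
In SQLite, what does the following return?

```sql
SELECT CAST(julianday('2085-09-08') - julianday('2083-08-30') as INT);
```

1 day remains in August 2083 after the 30th (31 − 30).
Full months from September 2083 through August 2085 contribute their day counts.
Then 8 days into September 2085.
Total: 1 + 30 + 31 + 30 + 31 + 31 + 29 + 31 + 30 + 31 + 30 + 31 + 31 + 30 + 31 + 30 + 31 + 31 + 28 + 31 + 30 + 31 + 30 + 31 + 31 + 8 = 740.

740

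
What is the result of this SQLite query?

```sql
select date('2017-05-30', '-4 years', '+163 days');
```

Adding -4 years to 2017-05-30 gives 2013-05-30.
Applying '+163 days' to 2013-05-30: counting 163 days forward gives 2013-11-09.

2013-11-09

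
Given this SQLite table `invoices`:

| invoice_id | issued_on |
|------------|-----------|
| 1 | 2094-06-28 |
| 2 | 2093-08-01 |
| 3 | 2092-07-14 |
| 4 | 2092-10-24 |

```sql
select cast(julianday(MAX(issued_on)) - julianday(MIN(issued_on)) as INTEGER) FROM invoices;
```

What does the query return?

714

MIN = 2092-07-14, MAX = 2094-06-28.
17 days remain in July 2092 after the 14th (31 − 14).
Full months from August 2092 through May 2094 contribute their day counts.
Then 28 days into June 2094.
Total: 17 + 31 + 30 + 31 + 30 + 31 + 31 + 28 + 31 + 30 + 31 + 30 + 31 + 31 + 30 + 31 + 30 + 31 + 31 + 28 + 31 + 30 + 31 + 28 = 714.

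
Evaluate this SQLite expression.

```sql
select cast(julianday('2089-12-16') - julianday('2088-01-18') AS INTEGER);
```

13 days remain in January 2088 after the 18th (31 − 18).
Full months from February 2088 through November 2089 contribute their day counts.
Then 16 days into December 2089.
Total: 13 + 29 + 31 + 30 + 31 + 30 + 31 + 31 + 30 + 31 + 30 + 31 + 31 + 28 + 31 + 30 + 31 + 30 + 31 + 31 + 30 + 31 + 30 + 16 = 698.

698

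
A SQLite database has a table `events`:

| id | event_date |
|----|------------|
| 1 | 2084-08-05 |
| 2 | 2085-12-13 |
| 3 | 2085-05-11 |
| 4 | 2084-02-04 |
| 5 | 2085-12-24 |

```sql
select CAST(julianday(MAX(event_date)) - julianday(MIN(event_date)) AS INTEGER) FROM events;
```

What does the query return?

689

MIN = 2084-02-04, MAX = 2085-12-24.
25 days remain in February 2084 after the 4th (29 − 4).
Full months from March 2084 through November 2085 contribute their day counts.
Then 24 days into December 2085.
Total: 25 + 31 + 30 + 31 + 30 + 31 + 31 + 30 + 31 + 30 + 31 + 31 + 28 + 31 + 30 + 31 + 30 + 31 + 31 + 30 + 31 + 30 + 24 = 689.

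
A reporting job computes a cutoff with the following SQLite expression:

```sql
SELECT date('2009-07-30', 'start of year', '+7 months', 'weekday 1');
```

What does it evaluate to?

`start of year` rewinds 2009-07-30 to 2009-01-01.
Adding +7 months to 2009-01-01 gives 2009-08-01.
`weekday 1` advances to the next Monday; 2009-08-01 is a Saturday, so it moves forward to 2009-08-03.

2009-08-03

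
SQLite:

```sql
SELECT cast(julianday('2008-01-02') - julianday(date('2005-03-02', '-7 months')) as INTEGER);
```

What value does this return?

Adding -7 months to 2005-03-02 gives 2004-08-02.
29 days remain in August 2004 after the 2nd (31 − 2).
Full months from September 2004 through December 2007 contribute their day counts.
Then 2 days into January 2008.
Total: 29 + 30 + 31 + 30 + 31 + 31 + 28 + 31 + 30 + 31 + 30 + 31 + 31 + 30 + 31 + 30 + 31 + 31 + 28 + 31 + 30 + 31 + 30 + 31 + 31 + 30 + 31 + 30 + 31 + 31 + 28 + 31 + 30 + 31 + 30 + 31 + 31 + 30 + 31 + 30 + 31 + 2 = 1248.

1248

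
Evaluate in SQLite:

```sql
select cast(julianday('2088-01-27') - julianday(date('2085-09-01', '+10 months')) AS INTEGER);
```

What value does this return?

Adding +10 months to 2085-09-01 gives 2086-07-01.
30 days remain in July 2086 after the 1st (31 − 1).
Full months from August 2086 through December 2087 contribute their day counts.
Then 27 days into January 2088.
Total: 30 + 31 + 30 + 31 + 30 + 31 + 31 + 28 + 31 + 30 + 31 + 30 + 31 + 31 + 30 + 31 + 30 + 31 + 27 = 575.

575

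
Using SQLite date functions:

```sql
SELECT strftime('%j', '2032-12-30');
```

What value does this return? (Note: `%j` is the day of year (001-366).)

Day-of-year for 2032-12-30: days since 2032-01-01 inclusive = 365, zero-padded to 365.

365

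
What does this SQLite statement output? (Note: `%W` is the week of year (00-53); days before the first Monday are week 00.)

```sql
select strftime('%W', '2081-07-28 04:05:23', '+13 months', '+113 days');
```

First apply '+13 months', '+113 days': 2081-07-28 04:05:23 → 2082-12-19 04:05:23.
2082-12-19 is a Saturday. SQLite's %W counts Mondays since the year started; the result is 50.

50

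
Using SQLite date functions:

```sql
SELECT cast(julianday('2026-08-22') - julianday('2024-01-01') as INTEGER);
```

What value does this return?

964

30 days remain in January 2024 after the 1st (31 − 1).
Full months from February 2024 through July 2026 contribute their day counts.
Then 22 days into August 2026.
Total: 30 + 29 + 31 + 30 + 31 + 30 + 31 + 31 + 30 + 31 + 30 + 31 + 31 + 28 + 31 + 30 + 31 + 30 + 31 + 31 + 30 + 31 + 30 + 31 + 31 + 28 + 31 + 30 + 31 + 30 + 31 + 22 = 964.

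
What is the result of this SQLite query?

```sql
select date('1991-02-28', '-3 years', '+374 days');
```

1989-03-08

Adding -3 years to 1991-02-28 gives 1988-02-28.
Applying '+374 days' to 1988-02-28: counting 374 days forward gives 1989-03-08.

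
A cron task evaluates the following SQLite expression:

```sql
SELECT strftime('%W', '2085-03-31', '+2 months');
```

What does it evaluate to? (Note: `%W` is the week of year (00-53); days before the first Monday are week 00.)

First apply '+2 months': 2085-03-31 → 2085-05-31.
2085-05-31 is a Thursday. SQLite's %W counts Mondays since the year started; the result is 22.

22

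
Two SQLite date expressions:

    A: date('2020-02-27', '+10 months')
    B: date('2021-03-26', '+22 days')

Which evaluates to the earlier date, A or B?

A = 2020-12-27.
B = 2021-04-17.
A is earlier.

A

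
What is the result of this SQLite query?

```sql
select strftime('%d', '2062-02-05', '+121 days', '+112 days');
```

26

First apply '+121 days', '+112 days': 2062-02-05 → 2062-09-26.
`%d` extracts the 2-digit day of month: 26.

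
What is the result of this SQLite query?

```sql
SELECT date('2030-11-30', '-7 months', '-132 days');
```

Adding -7 months to 2030-11-30 gives 2030-04-30.
Applying '-132 days' to 2030-04-30: counting 132 days back gives 2029-12-19.

2029-12-19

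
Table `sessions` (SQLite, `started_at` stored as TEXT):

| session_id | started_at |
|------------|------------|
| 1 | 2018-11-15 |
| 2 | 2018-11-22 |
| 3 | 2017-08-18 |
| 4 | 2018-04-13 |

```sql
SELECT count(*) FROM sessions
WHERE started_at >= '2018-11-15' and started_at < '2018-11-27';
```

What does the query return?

2

Rows in [2018-11-15, 2018-11-27): 2018-11-15, 2018-11-22 → 2 rows.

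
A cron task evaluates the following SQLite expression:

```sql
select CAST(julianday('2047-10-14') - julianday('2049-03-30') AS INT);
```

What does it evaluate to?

-533

17 days remain in October 2047 after the 14th (31 − 14).
Full months from November 2047 through February 2049 contribute their day counts.
Then 30 days into March 2049.
Total: 17 + 30 + 31 + 31 + 29 + 31 + 30 + 31 + 30 + 31 + 31 + 30 + 31 + 30 + 31 + 31 + 28 + 30 = 533.
The subtraction is earlier − later, so the result is −533 → -533.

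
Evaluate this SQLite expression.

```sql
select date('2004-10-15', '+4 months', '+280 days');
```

2005-11-22

Adding +4 months to 2004-10-15 gives 2005-02-15.
Applying '+280 days' to 2005-02-15: counting 280 days forward gives 2005-11-22.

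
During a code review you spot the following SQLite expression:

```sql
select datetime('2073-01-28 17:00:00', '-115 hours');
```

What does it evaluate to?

2073-01-23 22:00:00

-115 hours from 2073-01-28 17:00:00 is 2073-01-23 22:00:00 (crosses midnight).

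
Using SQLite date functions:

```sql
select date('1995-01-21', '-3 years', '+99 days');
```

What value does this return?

1992-04-29

Adding -3 years to 1995-01-21 gives 1992-01-21.
Applying '+99 days' to 1992-01-21: counting 99 days forward gives 1992-04-29.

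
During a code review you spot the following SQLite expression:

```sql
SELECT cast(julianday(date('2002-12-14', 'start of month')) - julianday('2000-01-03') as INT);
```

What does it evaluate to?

`start of month` rewinds 2002-12-14 to 2002-12-01.
28 days remain in January 2000 after the 3rd (31 − 3).
Full months from February 2000 through November 2002 contribute their day counts.
Then 1 day into December 2002.
Total: 28 + 29 + 31 + 30 + 31 + 30 + 31 + 31 + 30 + 31 + 30 + 31 + 31 + 28 + 31 + 30 + 31 + 30 + 31 + 31 + 30 + 31 + 30 + 31 + 31 + 28 + 31 + 30 + 31 + 30 + 31 + 31 + 30 + 31 + 30 + 1 = 1063.

1063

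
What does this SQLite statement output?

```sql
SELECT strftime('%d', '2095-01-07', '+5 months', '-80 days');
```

19

First apply '+5 months', '-80 days': 2095-01-07 → 2095-03-19.
`%d` extracts the 2-digit day of month: 19.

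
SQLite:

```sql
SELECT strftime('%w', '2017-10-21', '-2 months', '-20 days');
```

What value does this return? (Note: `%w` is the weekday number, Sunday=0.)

2

First apply '-2 months', '-20 days': 2017-10-21 → 2017-08-01.
2017-08-01 is a Tuesday; with Sunday=0 that is 2.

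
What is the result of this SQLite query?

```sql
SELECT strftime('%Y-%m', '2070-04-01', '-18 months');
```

First apply '-18 months': 2070-04-01 → 2068-10-01.
`%Y-%m` extracts the year-month: 2068-10.

2068-10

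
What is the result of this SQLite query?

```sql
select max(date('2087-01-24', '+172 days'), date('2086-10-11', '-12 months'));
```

2087-07-15

date('2087-01-24', '+172 days') → 2087-07-15.
date('2086-10-11', '-12 months') → 2085-10-11.
Later of the two is 2087-07-15.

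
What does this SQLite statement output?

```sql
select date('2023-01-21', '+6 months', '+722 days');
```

2025-07-12

Adding +6 months to 2023-01-21 gives 2023-07-21.
Applying '+722 days' to 2023-07-21: counting 722 days forward gives 2025-07-12.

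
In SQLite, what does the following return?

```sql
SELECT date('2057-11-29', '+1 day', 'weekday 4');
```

Advancing 1 more day within November lands on 2057-11-30.
`weekday 4` advances to the next Thursday; 2057-11-30 is a Friday, so it moves forward to 2057-12-06.

2057-12-06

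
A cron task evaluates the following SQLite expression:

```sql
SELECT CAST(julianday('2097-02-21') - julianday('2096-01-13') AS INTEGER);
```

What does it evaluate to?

18 days remain in January 2096 after the 13th (31 − 13).
Full months from February 2096 through January 2097 contribute their day counts.
Then 21 days into February 2097.
Total: 18 + 29 + 31 + 30 + 31 + 30 + 31 + 31 + 30 + 31 + 30 + 31 + 31 + 21 = 405.

405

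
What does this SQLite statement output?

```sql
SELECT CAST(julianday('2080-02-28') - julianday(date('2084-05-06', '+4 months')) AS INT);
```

Adding +4 months to 2084-05-06 gives 2084-09-06.
1 day remains in February 2080 after the 28th (29 − 28).
Full months from March 2080 through August 2084 contribute their day counts.
Then 6 days into September 2084.
Total: 1 + 31 + 30 + 31 + 30 + 31 + 31 + 30 + 31 + 30 + 31 + 31 + 28 + 31 + 30 + 31 + 30 + 31 + 31 + 30 + 31 + 30 + 31 + 31 + 28 + 31 + 30 + 31 + 30 + 31 + 31 + 30 + 31 + 30 + 31 + 31 + 28 + 31 + 30 + 31 + 30 + 31 + 31 + 30 + 31 + 30 + 31 + 31 + 29 + 31 + 30 + 31 + 30 + 31 + 31 + 6 = 1652.
The subtraction is earlier − later, so the result is −1652 → -1652.

-1652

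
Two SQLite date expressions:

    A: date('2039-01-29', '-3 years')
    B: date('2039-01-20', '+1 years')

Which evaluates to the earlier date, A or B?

A = 2036-01-29.
B = 2040-01-20.
A is earlier.

A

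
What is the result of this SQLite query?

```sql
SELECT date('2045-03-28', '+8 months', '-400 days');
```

Adding +8 months to 2045-03-28 gives 2045-11-28.
Applying '-400 days' to 2045-11-28: counting 400 days back gives 2044-10-24.

2044-10-24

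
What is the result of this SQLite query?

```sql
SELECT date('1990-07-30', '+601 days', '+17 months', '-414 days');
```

Applying '+601 days' to 1990-07-30: counting 601 days forward gives 1992-03-22.
Adding +17 months to 1992-03-22 gives 1993-08-22.
Applying '-414 days' to 1993-08-22: counting 414 days back gives 1992-07-04.

1992-07-04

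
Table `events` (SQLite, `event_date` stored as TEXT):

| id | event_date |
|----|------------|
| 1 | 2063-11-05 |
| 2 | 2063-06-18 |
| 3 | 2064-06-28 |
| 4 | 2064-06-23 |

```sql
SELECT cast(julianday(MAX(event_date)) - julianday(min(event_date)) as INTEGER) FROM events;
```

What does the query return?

MIN = 2063-06-18, MAX = 2064-06-28.
12 days remain in June 2063 after the 18th (30 − 18).
Full months from July 2063 through May 2064 contribute their day counts.
Then 28 days into June 2064.
Total: 12 + 31 + 31 + 30 + 31 + 30 + 31 + 31 + 29 + 31 + 30 + 31 + 28 = 376.

376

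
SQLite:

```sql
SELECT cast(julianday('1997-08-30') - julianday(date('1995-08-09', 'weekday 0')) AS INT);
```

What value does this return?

`weekday 0` advances to the next Sunday; 1995-08-09 is a Wednesday, so it moves forward to 1995-08-13.
18 days remain in August 1995 after the 13th (31 − 13).
Full months from September 1995 through July 1997 contribute their day counts.
Then 30 days into August 1997.
Total: 18 + 30 + 31 + 30 + 31 + 31 + 29 + 31 + 30 + 31 + 30 + 31 + 31 + 30 + 31 + 30 + 31 + 31 + 28 + 31 + 30 + 31 + 30 + 31 + 30 = 748.

748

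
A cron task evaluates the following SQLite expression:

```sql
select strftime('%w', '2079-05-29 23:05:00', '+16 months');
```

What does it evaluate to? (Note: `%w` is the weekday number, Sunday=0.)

First apply '+16 months': 2079-05-29 23:05:00 → 2080-09-29 23:05:00.
2080-09-29 is a Sunday; with Sunday=0 that is 0.

0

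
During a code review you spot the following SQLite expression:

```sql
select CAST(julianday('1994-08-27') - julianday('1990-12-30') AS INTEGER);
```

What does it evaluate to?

1336

1 day remains in December 1990 after the 30th (31 − 30).
Full months from January 1991 through July 1994 contribute their day counts.
Then 27 days into August 1994.
Total: 1 + 31 + 28 + 31 + 30 + 31 + 30 + 31 + 31 + 30 + 31 + 30 + 31 + 31 + 29 + 31 + 30 + 31 + 30 + 31 + 31 + 30 + 31 + 30 + 31 + 31 + 28 + 31 + 30 + 31 + 30 + 31 + 31 + 30 + 31 + 30 + 31 + 31 + 28 + 31 + 30 + 31 + 30 + 31 + 27 = 1336.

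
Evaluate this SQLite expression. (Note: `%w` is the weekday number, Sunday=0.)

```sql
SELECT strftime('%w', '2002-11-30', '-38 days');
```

3

First apply '-38 days': 2002-11-30 → 2002-10-23.
2002-10-23 is a Wednesday; with Sunday=0 that is 3.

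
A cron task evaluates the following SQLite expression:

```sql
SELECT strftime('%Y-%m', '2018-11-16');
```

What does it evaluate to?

2018-11

`%Y-%m` extracts the year-month: 2018-11.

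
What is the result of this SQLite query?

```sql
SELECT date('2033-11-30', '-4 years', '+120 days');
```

2030-03-30

Adding -4 years to 2033-11-30 gives 2029-11-30.
Applying '+120 days' to 2029-11-30: counting 120 days forward gives 2030-03-30.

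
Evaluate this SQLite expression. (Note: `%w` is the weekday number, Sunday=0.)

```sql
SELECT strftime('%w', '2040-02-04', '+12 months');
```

1

First apply '+12 months': 2040-02-04 → 2041-02-04.
2041-02-04 is a Monday; with Sunday=0 that is 1.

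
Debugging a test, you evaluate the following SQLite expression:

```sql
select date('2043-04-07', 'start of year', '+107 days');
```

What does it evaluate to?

2043-04-18

`start of year` rewinds 2043-04-07 to 2043-01-01.
Applying '+107 days' to 2043-01-01: counting 107 days forward gives 2043-04-18.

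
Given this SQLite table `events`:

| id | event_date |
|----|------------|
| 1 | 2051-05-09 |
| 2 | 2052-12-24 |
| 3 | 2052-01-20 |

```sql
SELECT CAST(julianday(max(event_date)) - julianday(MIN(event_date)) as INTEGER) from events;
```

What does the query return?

MIN = 2051-05-09, MAX = 2052-12-24.
22 days remain in May 2051 after the 9th (31 − 9).
Full months from June 2051 through November 2052 contribute their day counts.
Then 24 days into December 2052.
Total: 22 + 30 + 31 + 31 + 30 + 31 + 30 + 31 + 31 + 29 + 31 + 30 + 31 + 30 + 31 + 31 + 30 + 31 + 30 + 24 = 595.

595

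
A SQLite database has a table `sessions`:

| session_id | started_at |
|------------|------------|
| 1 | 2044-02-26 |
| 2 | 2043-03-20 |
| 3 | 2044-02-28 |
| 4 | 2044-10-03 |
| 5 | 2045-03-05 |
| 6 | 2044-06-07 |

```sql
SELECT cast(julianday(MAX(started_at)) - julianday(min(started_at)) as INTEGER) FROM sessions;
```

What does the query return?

716

MIN = 2043-03-20, MAX = 2045-03-05.
11 days remain in March 2043 after the 20th (31 − 20).
Full months from April 2043 through February 2045 contribute their day counts.
Then 5 days into March 2045.
Total: 11 + 30 + 31 + 30 + 31 + 31 + 30 + 31 + 30 + 31 + 31 + 29 + 31 + 30 + 31 + 30 + 31 + 31 + 30 + 31 + 30 + 31 + 31 + 28 + 5 = 716.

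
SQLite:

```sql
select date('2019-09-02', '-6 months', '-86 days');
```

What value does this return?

Adding -6 months to 2019-09-02 gives 2019-03-02.
Applying '-86 days' to 2019-03-02: counting 86 days back gives 2018-12-06.

2018-12-06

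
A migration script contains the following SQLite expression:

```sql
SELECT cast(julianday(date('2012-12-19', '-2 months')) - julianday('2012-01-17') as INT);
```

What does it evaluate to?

276

Adding -2 months to 2012-12-19 gives 2012-10-19.
14 days remain in January 2012 after the 17th (31 − 17).
Full months from February 2012 through September 2012 contribute their day counts.
Then 19 days into October 2012.
Total: 14 + 29 + 31 + 30 + 31 + 30 + 31 + 31 + 30 + 19 = 276.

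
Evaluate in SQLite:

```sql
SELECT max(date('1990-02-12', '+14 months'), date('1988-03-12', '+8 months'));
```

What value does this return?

1991-04-12

date('1990-02-12', '+14 months') → 1991-04-12.
date('1988-03-12', '+8 months') → 1988-11-12.
Later of the two is 1991-04-12.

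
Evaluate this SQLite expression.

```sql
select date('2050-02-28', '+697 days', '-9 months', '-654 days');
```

Applying '+697 days' to 2050-02-28: counting 697 days forward gives 2052-01-26.
Adding -9 months to 2052-01-26 gives 2051-04-26.
Applying '-654 days' to 2051-04-26: counting 654 days back gives 2049-07-11.

2049-07-11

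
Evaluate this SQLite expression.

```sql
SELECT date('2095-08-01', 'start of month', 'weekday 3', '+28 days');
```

2095-08-31

`start of month` rewinds 2095-08-01 to 2095-08-01.
`weekday 3` advances to the next Wednesday; 2095-08-01 is a Monday, so it moves forward to 2095-08-03.
Advancing 28 more days within August lands on 2095-08-31.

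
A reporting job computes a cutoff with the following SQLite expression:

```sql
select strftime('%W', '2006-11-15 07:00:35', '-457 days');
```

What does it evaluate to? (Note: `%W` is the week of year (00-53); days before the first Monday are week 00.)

First apply '-457 days': 2006-11-15 07:00:35 → 2005-08-15 07:00:35.
2005-08-15 is a Monday. SQLite's %W counts Mondays since the year started; the result is 33.

33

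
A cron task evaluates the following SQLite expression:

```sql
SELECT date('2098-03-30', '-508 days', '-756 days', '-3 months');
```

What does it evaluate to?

Applying '-508 days' to 2098-03-30: counting 508 days back gives 2096-11-07.
Applying '-756 days' to 2096-11-07: counting 756 days back gives 2094-10-13.
Adding -3 months to 2094-10-13 gives 2094-07-13.

2094-07-13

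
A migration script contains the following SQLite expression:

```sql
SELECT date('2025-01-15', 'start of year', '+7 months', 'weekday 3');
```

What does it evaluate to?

`start of year` rewinds 2025-01-15 to 2025-01-01.
Adding +7 months to 2025-01-01 gives 2025-08-01.
`weekday 3` advances to the next Wednesday; 2025-08-01 is a Friday, so it moves forward to 2025-08-06.

2025-08-06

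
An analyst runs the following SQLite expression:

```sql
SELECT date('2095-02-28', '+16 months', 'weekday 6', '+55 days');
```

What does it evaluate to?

Adding +16 months to 2095-02-28 gives 2096-06-28.
`weekday 6` advances to the next Saturday; 2096-06-28 is a Thursday, so it moves forward to 2096-06-30.
Applying '+55 days' to 2096-06-30: counting 55 days forward gives 2096-08-24.

2096-08-24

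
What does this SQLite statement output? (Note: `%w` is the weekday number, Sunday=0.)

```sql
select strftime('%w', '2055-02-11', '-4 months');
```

First apply '-4 months': 2055-02-11 → 2054-10-11.
2054-10-11 is a Sunday; with Sunday=0 that is 0.

0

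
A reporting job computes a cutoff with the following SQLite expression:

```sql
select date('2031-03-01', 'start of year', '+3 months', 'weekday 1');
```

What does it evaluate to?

`start of year` rewinds 2031-03-01 to 2031-01-01.
Adding +3 months to 2031-01-01 gives 2031-04-01.
`weekday 1` advances to the next Monday; 2031-04-01 is a Tuesday, so it moves forward to 2031-04-07.

2031-04-07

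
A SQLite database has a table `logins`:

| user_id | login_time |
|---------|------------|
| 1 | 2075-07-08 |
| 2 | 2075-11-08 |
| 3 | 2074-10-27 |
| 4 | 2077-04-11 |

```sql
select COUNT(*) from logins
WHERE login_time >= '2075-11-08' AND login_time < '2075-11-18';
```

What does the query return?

1

Rows in [2075-11-08, 2075-11-18): 2075-11-08 → 1 row.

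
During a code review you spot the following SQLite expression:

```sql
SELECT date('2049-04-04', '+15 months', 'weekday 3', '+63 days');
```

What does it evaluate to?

2050-09-07

Adding +15 months to 2049-04-04 gives 2050-07-04.
`weekday 3` advances to the next Wednesday; 2050-07-04 is a Monday, so it moves forward to 2050-07-06.
Applying '+63 days' to 2050-07-06: counting 63 days forward gives 2050-09-07.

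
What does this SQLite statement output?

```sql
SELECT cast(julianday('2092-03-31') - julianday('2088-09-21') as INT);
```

1287

9 days remain in September 2088 after the 21st (30 − 21).
Full months from October 2088 through February 2092 contribute their day counts.
Then 31 days into March 2092.
Total: 9 + 31 + 30 + 31 + 31 + 28 + 31 + 30 + 31 + 30 + 31 + 31 + 30 + 31 + 30 + 31 + 31 + 28 + 31 + 30 + 31 + 30 + 31 + 31 + 30 + 31 + 30 + 31 + 31 + 28 + 31 + 30 + 31 + 30 + 31 + 31 + 30 + 31 + 30 + 31 + 31 + 29 + 31 = 1287.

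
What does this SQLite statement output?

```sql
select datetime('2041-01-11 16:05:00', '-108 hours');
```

-108 hours from 2041-01-11 16:05:00 is 2041-01-07 04:05:00 (crosses midnight).

2041-01-07 04:05:00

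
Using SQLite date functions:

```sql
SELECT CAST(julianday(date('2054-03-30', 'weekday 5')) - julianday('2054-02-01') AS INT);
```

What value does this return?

`weekday 5` advances to the next Friday; 2054-03-30 is a Monday, so it moves forward to 2054-04-03.
27 days remain in February 2054 after the 1st (28 − 1).
March 2054: 31 days.
Then 3 days into April 2054.
Total: 27 + 31 + 3 = 61.

61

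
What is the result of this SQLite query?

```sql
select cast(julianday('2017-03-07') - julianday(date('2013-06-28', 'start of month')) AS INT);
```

1375

`start of month` rewinds 2013-06-28 to 2013-06-01.
29 days remain in June 2013 after the 1st (30 − 1).
Full months from July 2013 through February 2017 contribute their day counts.
Then 7 days into March 2017.
Total: 29 + 31 + 31 + 30 + 31 + 30 + 31 + 31 + 28 + 31 + 30 + 31 + 30 + 31 + 31 + 30 + 31 + 30 + 31 + 31 + 28 + 31 + 30 + 31 + 30 + 31 + 31 + 30 + 31 + 30 + 31 + 31 + 29 + 31 + 30 + 31 + 30 + 31 + 31 + 30 + 31 + 30 + 31 + 31 + 28 + 7 = 1375.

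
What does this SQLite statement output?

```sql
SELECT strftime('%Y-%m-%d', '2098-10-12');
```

`%Y-%m-%d` extracts the ISO date: 2098-10-12.

2098-10-12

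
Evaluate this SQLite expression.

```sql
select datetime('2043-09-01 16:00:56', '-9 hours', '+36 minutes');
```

-9 hours from 2043-09-01 16:00:56 is 2043-09-01 07:00:56.
+36 minutes from 2043-09-01 07:00:56 is 2043-09-01 07:36:56.

2043-09-01 07:36:56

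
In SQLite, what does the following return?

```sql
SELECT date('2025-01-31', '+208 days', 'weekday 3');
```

2025-08-27

Applying '+208 days' to 2025-01-31: counting 208 days forward gives 2025-08-27.
`weekday 3` advances to the next Wednesday; 2025-08-27 is already a Wednesday, so it stays at 2025-08-27.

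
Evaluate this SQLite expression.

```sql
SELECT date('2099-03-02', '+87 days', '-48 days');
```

2099-04-10

Applying '+87 days' to 2099-03-02: counting 87 days forward gives 2099-05-28.
Applying '-48 days' to 2099-05-28: counting 48 days back gives 2099-04-10.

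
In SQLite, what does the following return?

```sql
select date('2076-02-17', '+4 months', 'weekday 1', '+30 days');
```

2076-07-22

Adding +4 months to 2076-02-17 gives 2076-06-17.
`weekday 1` advances to the next Monday; 2076-06-17 is a Wednesday, so it moves forward to 2076-06-22.
June 2076 has 30 days; 8 remain after the 22nd, so 9 days reach 2076-07-01.
Advancing 21 more days within July lands on 2076-07-22.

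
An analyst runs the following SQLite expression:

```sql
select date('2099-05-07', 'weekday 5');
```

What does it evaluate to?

2099-05-08

`weekday 5` advances to the next Friday; 2099-05-07 is a Thursday, so it moves forward to 2099-05-08.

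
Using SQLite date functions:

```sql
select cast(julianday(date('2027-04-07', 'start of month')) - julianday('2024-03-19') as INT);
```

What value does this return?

`start of month` rewinds 2027-04-07 to 2027-04-01.
12 days remain in March 2024 after the 19th (31 − 19).
Full months from April 2024 through March 2027 contribute their day counts.
Then 1 day into April 2027.
Total: 12 + 30 + 31 + 30 + 31 + 31 + 30 + 31 + 30 + 31 + 31 + 28 + 31 + 30 + 31 + 30 + 31 + 31 + 30 + 31 + 30 + 31 + 31 + 28 + 31 + 30 + 31 + 30 + 31 + 31 + 30 + 31 + 30 + 31 + 31 + 28 + 31 + 1 = 1108.

1108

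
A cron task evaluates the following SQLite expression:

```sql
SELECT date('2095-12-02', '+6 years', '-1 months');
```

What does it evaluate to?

2101-11-02

Adding +6 years to 2095-12-02 gives 2101-12-02.
Adding -1 month to 2101-12-02 gives 2101-11-02.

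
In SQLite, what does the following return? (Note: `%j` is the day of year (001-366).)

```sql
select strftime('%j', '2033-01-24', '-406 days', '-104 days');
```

First apply '-406 days', '-104 days': 2033-01-24 → 2031-09-02.
Day-of-year for 2031-09-02: days since 2031-01-01 inclusive = 245, zero-padded to 245.

245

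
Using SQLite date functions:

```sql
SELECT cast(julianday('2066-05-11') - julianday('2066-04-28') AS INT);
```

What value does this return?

13

2 days remain in April 2066 after the 28th (30 − 28).
Then 11 days into May 2066.
Total: 2 + 11 = 13.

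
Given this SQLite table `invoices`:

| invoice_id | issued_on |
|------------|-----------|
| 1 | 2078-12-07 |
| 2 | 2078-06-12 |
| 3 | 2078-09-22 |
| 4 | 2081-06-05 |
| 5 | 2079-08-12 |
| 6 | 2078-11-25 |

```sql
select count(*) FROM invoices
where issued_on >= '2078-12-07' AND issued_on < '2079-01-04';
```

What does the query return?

1

Rows in [2078-12-07, 2079-01-04): 2078-12-07 → 1 row.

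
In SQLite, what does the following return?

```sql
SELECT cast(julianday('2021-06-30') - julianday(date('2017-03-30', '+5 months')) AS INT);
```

Adding +5 months to 2017-03-30 gives 2017-08-30.
1 day remains in August 2017 after the 30th (31 − 30).
Full months from September 2017 through May 2021 contribute their day counts.
Then 30 days into June 2021.
Total: 1 + 30 + 31 + 30 + 31 + 31 + 28 + 31 + 30 + 31 + 30 + 31 + 31 + 30 + 31 + 30 + 31 + 31 + 28 + 31 + 30 + 31 + 30 + 31 + 31 + 30 + 31 + 30 + 31 + 31 + 29 + 31 + 30 + 31 + 30 + 31 + 31 + 30 + 31 + 30 + 31 + 31 + 28 + 31 + 30 + 31 + 30 = 1400.

1400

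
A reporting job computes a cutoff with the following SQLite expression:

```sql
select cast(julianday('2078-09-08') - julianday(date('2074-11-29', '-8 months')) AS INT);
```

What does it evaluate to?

Adding -8 months to 2074-11-29 gives 2074-03-29.
2 days remain in March 2074 after the 29th (31 − 29).
Full months from April 2074 through August 2078 contribute their day counts.
Then 8 days into September 2078.
Total: 2 + 30 + 31 + 30 + 31 + 31 + 30 + 31 + 30 + 31 + 31 + 28 + 31 + 30 + 31 + 30 + 31 + 31 + 30 + 31 + 30 + 31 + 31 + 29 + 31 + 30 + 31 + 30 + 31 + 31 + 30 + 31 + 30 + 31 + 31 + 28 + 31 + 30 + 31 + 30 + 31 + 31 + 30 + 31 + 30 + 31 + 31 + 28 + 31 + 30 + 31 + 30 + 31 + 31 + 8 = 1624.

1624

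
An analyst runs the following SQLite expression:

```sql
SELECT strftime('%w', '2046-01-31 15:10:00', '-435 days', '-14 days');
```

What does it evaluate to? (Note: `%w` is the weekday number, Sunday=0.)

First apply '-435 days', '-14 days': 2046-01-31 15:10:00 → 2044-11-08 15:10:00.
2044-11-08 is a Tuesday; with Sunday=0 that is 2.

2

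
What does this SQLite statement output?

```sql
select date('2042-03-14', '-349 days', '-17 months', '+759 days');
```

2041-11-27

Applying '-349 days' to 2042-03-14: counting 349 days back gives 2041-03-30.
Adding -17 months to 2041-03-30 gives 2039-10-30.
Applying '+759 days' to 2039-10-30: counting 759 days forward gives 2041-11-27.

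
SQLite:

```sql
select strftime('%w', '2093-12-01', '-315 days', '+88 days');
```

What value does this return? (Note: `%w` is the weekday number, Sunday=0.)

First apply '-315 days', '+88 days': 2093-12-01 → 2093-04-18.
2093-04-18 is a Saturday; with Sunday=0 that is 6.

6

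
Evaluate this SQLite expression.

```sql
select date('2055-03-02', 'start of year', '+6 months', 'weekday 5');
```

`start of year` rewinds 2055-03-02 to 2055-01-01.
Adding +6 months to 2055-01-01 gives 2055-07-01.
`weekday 5` advances to the next Friday; 2055-07-01 is a Thursday, so it moves forward to 2055-07-02.

2055-07-02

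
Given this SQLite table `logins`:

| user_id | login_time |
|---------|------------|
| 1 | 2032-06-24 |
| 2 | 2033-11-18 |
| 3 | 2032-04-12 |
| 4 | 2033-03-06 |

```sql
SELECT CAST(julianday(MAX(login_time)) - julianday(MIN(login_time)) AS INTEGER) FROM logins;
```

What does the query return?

585

MIN = 2032-04-12, MAX = 2033-11-18.
18 days remain in April 2032 after the 12th (30 − 12).
Full months from May 2032 through October 2033 contribute their day counts.
Then 18 days into November 2033.
Total: 18 + 31 + 30 + 31 + 31 + 30 + 31 + 30 + 31 + 31 + 28 + 31 + 30 + 31 + 30 + 31 + 31 + 30 + 31 + 18 = 585.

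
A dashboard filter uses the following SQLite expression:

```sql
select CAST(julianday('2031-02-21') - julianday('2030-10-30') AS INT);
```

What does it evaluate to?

114

1 day remains in October 2030 after the 30th (31 − 30).
November 2030: 30 days.
December 2030: 31 days.
January 2031: 31 days.
Then 21 days into February 2031.
Total: 1 + 30 + 31 + 31 + 21 = 114.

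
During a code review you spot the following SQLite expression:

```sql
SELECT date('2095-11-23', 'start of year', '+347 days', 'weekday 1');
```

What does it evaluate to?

2095-12-19

`start of year` rewinds 2095-11-23 to 2095-01-01.
Applying '+347 days' to 2095-01-01: counting 347 days forward gives 2095-12-14.
`weekday 1` advances to the next Monday; 2095-12-14 is a Wednesday, so it moves forward to 2095-12-19.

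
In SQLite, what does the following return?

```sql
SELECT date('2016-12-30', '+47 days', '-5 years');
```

2012-02-15

Applying '+47 days' to 2016-12-30: counting 47 days forward gives 2017-02-15.
Adding -5 years to 2017-02-15 gives 2012-02-15.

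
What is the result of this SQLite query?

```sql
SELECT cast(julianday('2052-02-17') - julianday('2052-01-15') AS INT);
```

16 days remain in January 2052 after the 15th (31 − 15).
Then 17 days into February 2052.
Total: 16 + 17 = 33.

33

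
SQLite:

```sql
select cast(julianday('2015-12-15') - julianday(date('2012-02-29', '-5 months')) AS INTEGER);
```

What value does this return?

1538

Adding -5 months to 2012-02-29 gives 2011-09-29.
1 day remains in September 2011 after the 29th (30 − 29).
Full months from October 2011 through November 2015 contribute their day counts.
Then 15 days into December 2015.
Total: 1 + 31 + 30 + 31 + 31 + 29 + 31 + 30 + 31 + 30 + 31 + 31 + 30 + 31 + 30 + 31 + 31 + 28 + 31 + 30 + 31 + 30 + 31 + 31 + 30 + 31 + 30 + 31 + 31 + 28 + 31 + 30 + 31 + 30 + 31 + 31 + 30 + 31 + 30 + 31 + 31 + 28 + 31 + 30 + 31 + 30 + 31 + 31 + 30 + 31 + 30 + 15 = 1538.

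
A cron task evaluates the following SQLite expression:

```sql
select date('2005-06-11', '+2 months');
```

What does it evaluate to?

2005-08-11

Adding +2 months to 2005-06-11 gives 2005-08-11.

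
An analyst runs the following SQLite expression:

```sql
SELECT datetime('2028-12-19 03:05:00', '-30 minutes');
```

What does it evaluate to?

2028-12-19 02:35:00

-30 minutes from 2028-12-19 03:05:00 is 2028-12-19 02:35:00.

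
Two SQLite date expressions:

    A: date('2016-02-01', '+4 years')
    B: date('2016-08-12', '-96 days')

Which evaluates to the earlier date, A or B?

B

A = 2020-02-01.
B = 2016-05-08.
B is earlier.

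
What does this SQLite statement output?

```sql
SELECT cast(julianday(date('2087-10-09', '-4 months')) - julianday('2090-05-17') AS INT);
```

Adding -4 months to 2087-10-09 gives 2087-06-09.
21 days remain in June 2087 after the 9th (30 − 9).
Full months from July 2087 through April 2090 contribute their day counts.
Then 17 days into May 2090.
Total: 21 + 31 + 31 + 30 + 31 + 30 + 31 + 31 + 29 + 31 + 30 + 31 + 30 + 31 + 31 + 30 + 31 + 30 + 31 + 31 + 28 + 31 + 30 + 31 + 30 + 31 + 31 + 30 + 31 + 30 + 31 + 31 + 28 + 31 + 30 + 17 = 1073.
The subtraction is earlier − later, so the result is −1073 → -1073.

-1073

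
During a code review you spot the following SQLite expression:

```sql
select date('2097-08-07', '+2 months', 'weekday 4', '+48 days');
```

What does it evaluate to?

2097-11-27

Adding +2 months to 2097-08-07 gives 2097-10-07.
`weekday 4` advances to the next Thursday; 2097-10-07 is a Monday, so it moves forward to 2097-10-10.
Applying '+48 days' to 2097-10-10: counting 48 days forward gives 2097-11-27.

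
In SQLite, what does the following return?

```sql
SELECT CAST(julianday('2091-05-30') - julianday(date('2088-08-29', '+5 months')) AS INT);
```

Adding +5 months to 2088-08-29 gives 2089-01-29.
2 days remain in January 2089 after the 29th (31 − 29).
Full months from February 2089 through April 2091 contribute their day counts.
Then 30 days into May 2091.
Total: 2 + 28 + 31 + 30 + 31 + 30 + 31 + 31 + 30 + 31 + 30 + 31 + 31 + 28 + 31 + 30 + 31 + 30 + 31 + 31 + 30 + 31 + 30 + 31 + 31 + 28 + 31 + 30 + 30 = 851.

851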